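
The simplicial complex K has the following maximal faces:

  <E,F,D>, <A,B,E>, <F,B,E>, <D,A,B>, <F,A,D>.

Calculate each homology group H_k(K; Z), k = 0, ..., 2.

Take the total order A < B < D < E < F on the vertex set. Then K (dimension 2) consists of the simplices:

  0-simplices (5): A, B, D, E, F
  1-simplices (10): AB, AD, AE, AF, BD, BE, BF, DE, DF, EF
  2-simplices (5): ABD, ABE, ADF, BEF, DEF

so the chain groups are C_0 ≅ Z^5, C_1 ≅ Z^10, C_2 ≅ Z^5.

The boundary map ∂_1: C_1 → C_0 maps an edge to its endpoints' difference, ∂[p,q] = q − p. For instance
  ∂BE = E − B.
As a 5×10 matrix over Z this has rank 4, with invariant factors (1,1,1,1).

∂_2: C_2 → C_1 sends each 2-simplex [p,q,r] to [q,r] − [p,r] + [p,q]. For instance
  ∂ADF = DF − AF + AD,
  ∂BEF = EF − BF + BE.
The resulting 10×5 matrix has rank 5, and its Smith normal form has invariant factors (1,1,1,1,1).

Now H_k = ker ∂_k / im ∂_{k+1}, so:

  H_0: rank C_0 − rank ∂_1 = 5 − 4 = 1, and the invariant factors of ∂_1 are all 1, so H_0 = Z.
  H_1: rank ker ∂_1 − rank ∂_2 = (10 − 4) − 5 = 1, and the invariant factors of ∂_2 are all 1, so H_1 = Z.
  H_2: rank ker ∂_2 − rank ∂_3 = (5 − 5) − 0 = 0, and there is no ∂_3, so H_2 = 0.

As a check, the Euler characteristic is 5 − 10 + 5 = 0, which agrees with 1 − 1 + 0 = 0.
(K is a triangulation of the Möbius band.)

H_0 ≅ Z,  H_1 ≅ Z,  H_2 = 0.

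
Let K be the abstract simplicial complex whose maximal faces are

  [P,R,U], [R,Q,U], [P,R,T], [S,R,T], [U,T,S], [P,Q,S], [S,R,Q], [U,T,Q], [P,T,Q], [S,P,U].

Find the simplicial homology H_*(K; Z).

Fix the vertex order P < Q < R < S < T < U and write every simplex with vertices in increasing order. Then dim K = 2 and the simplices of K are:

  0-simplices (6): P, Q, R, S, T, U
  1-simplices (15): PQ, PR, PS, PT, PU, QR, QS, QT, QU, RS, RT, RU, ST, SU, TU
  2-simplices (10): PQS, PQT, PRT, PRU, PSU, QRS, QRU, QTU, RST, STU

so the chain groups are C_0 ≅ Z^6, C_1 ≅ Z^15, C_2 ≅ Z^10.

The boundary map ∂_1: C_1 → C_0 is given by ∂[p,q] = [q] − [p].
This gives a 6×15 integer matrix of rank 5; reducing to Smith normal form yields diagonal entries (1,1,1,1,1).

Boundary ∂_2: C_2 → C_1 acts by ∂[p,q,r] = [q,r] − [p,r] + [p,q]. For instance
  ∂QTU = TU − QU + QT,
  ∂QRS = RS − QS + QR.
The resulting 15×10 matrix has rank 10, and its Smith normal form has invariant factors (1,1,1,1,1,1,1,1,1,2).

Computing H_k = (kernel of ∂_k) / (image of ∂_{k+1}):

  H_0: rank C_0 − rank ∂_1 = 6 − 5 = 1, and the invariant factors of ∂_1 are all 1, so H_0 ≅ Z.
  H_1: rank ker ∂_1 − rank ∂_2 = (15 − 5) − 10 = 0, and ∂_2 has invariant factor 2 > 1, so H_1 ≅ Z/2Z.
  H_2: rank ker ∂_2 − rank ∂_3 = (10 − 10) − 0 = 0, and there is no ∂_3, so H_2 ≅ 0.

As a check, the Euler characteristic is 6 − 15 + 10 = 1, which agrees with 1 − 0 + 0 = 1.
(K is a triangulation of the real projective plane RP^2.)

H_0 ≅ Z,  H_1 ≅ Z/2Z,  H_2 = 0.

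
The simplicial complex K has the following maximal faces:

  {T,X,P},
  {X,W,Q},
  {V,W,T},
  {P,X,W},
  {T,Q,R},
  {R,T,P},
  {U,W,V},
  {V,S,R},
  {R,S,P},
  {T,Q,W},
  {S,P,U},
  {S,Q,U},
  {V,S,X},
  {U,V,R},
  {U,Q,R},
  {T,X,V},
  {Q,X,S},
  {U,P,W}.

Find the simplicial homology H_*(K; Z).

Take the total order P < Q < R < S < T < U < V < W < X on the vertex set. Then K (dimension 2) consists of the simplices:

  0-simplices (9): P, Q, R, S, T, U, V, W, X
  1-simplices (27): PR, PS, PT, PU, PW, PX, QR, QS, QT, QU, QW, QX, RS, RT, RU, RV, SU, SV, SX, TV, TW, TX, UV, UW, VW, VX, WX
  2-simplices (18): PRS, PRT, PSU, PTX, PUW, PWX, QRT, QRU, QSU, QSX, QTW, QWX, RSV, RUV, SVX, TVW, TVX, UVW

Hence C_0 ≅ Z^9, C_1 ≅ Z^27, C_2 ≅ Z^18.

Boundary ∂_1: C_1 → C_0 maps an edge to its endpoints' difference, ∂[p,q] = q − p. For instance
  ∂QR = R − Q.
The 9×27 boundary matrix has rank 8 and Smith normal form diag(1,1,1,1,1,1,1,1).

The boundary map ∂_2: C_2 → C_1 maps a triangle to the signed sum of its edges. For instance
  ∂UVW = VW − UW + UV,
  ∂QTW = TW − QW + QT.
The 27×18 boundary matrix has rank 18 and Smith normal form diag(1,1,1,1,1,1,1,1,1,1,1,1,1,1,1,1,1,2).

Computing H_k = (kernel of ∂_k) / (image of ∂_{k+1}):

  H_0: rank C_0 − rank ∂_1 = 9 − 8 = 1, and the invariant factors of ∂_1 are all 1, so H_0 ≅ Z.
  H_1: rank ker ∂_1 − rank ∂_2 = (27 − 8) − 18 = 1, and ∂_2 has invariant factor 2 > 1, so H_1 ≅ Z ⊕ Z_2.
  H_2: rank ker ∂_2 − rank ∂_3 = (18 − 18) − 0 = 0, and there is no ∂_3, so H_2 ≅ 0.

As a check, the Euler characteristic is 9 − 27 + 18 = 0, which agrees with 1 − 1 + 0 = 0.
(K is a triangulation of the Klein bottle.)

H_0 = Z,  H_1 = Z ⊕ Z_2,  H_2 = 0.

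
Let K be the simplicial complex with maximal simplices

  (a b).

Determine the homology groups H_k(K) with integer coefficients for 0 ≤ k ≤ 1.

H_0 ≅ Z,  H_1 = 0.

We work with the vertex ordering a < b. The simplices of K, each written with vertices in increasing order, are:

  0-simplices (2): a, b
  1-simplices (1): ab

so the chain groups are C_0 ≅ Z^2, C_1 ≅ Z^1.

The boundary map ∂_1: C_1 → C_0 maps an edge to its endpoints' difference, ∂[p,q] = q − p. For instance
  ∂ab = b − a.
The resulting 2×1 matrix has rank 1, and its Smith normal form has invariant factors (1).

From H_k ≅ ker(∂_k) / im(∂_{k+1}) we obtain:

  H_0: rank C_0 − rank ∂_1 = 2 − 1 = 1, and the invariant factors of ∂_1 are all 1, so H_0 = Z.
  H_1: rank ker ∂_1 − rank ∂_2 = (1 − 1) − 0 = 0, and there is no ∂_2, so H_1 = 0.

As a check, the Euler characteristic is 2 − 1 = 1, which agrees with 1 − 0 = 1.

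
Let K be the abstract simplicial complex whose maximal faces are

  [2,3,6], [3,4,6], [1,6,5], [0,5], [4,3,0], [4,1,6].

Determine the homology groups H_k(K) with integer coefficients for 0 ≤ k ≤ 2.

We work with the vertex ordering 0 < 1 < 2 < 3 < 4 < 5 < 6. The simplices of K, each written with vertices in increasing order, are:

  0-simplices (7): [0], [1], [2], [3], [4], [5], [6]
  1-simplices (12): [0,3], [0,4], [0,5], [1,4], [1,5], [1,6], [2,3], [2,6], [3,4], [3,6], [4,6], [5,6]
  2-simplices (5): [0,3,4], [1,4,6], [1,5,6], [2,3,6], [3,4,6]

giving chain groups C_0 ≅ Z^7, C_1 ≅ Z^12, C_2 ≅ Z^5.

Boundary ∂_1: C_1 → C_0 is given by ∂[p,q] = [q] − [p]. For instance
  ∂[5,6] = [6] − [5].
As a 7×12 matrix over Z this has rank 6, with invariant factors (1,1,1,1,1,1).

Boundary ∂_2: C_2 → C_1 maps a triangle to the signed sum of its edges. For instance
  ∂[1,4,6] = [4,6] − [1,6] + [1,4],
  ∂[0,3,4] = [3,4] − [0,4] + [0,3].
The resulting 12×5 matrix has rank 5, and its Smith normal form has invariant factors (1,1,1,1,1).

Now H_k = ker ∂_k / im ∂_{k+1}, so:

  H_0: rank C_0 − rank ∂_1 = 7 − 6 = 1, and the invariant factors of ∂_1 are all 1, so H_0 ≅ Z.
  H_1: rank ker ∂_1 − rank ∂_2 = (12 − 6) − 5 = 1, and the invariant factors of ∂_2 are all 1, so H_1 ≅ Z.
  H_2: rank ker ∂_2 − rank ∂_3 = (5 − 5) − 0 = 0, and there is no ∂_3, so H_2 ≅ 0.

H_0 ≅ Z,  H_1 ≅ Z,  H_2 = 0.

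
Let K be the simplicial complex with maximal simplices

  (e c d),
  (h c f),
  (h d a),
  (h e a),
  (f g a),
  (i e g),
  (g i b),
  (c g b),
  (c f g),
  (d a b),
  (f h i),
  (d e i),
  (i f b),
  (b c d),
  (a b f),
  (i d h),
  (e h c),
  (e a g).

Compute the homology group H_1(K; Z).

Fix the vertex order a < b < c < d < e < f < g < h < i and write every simplex with vertices in increasing order. Then dim K = 2 and the simplices of K are:

  0-simplices (9): a, b, c, d, e, f, g, h, i
  1-simplices (27): ab, ad, ae, af, ag, ah, bc, bd, bf, bg, bi, cd, ce, cf, cg, ch, de, dh, di, eg, eh, ei, fg, fh, fi, gi, hi
  2-simplices (18): abd, abf, adh, aeg, aeh, afg, bcd, bcg, bfi, bgi, cde, ceh, cfg, cfh, dei, dhi, egi, fhi

giving chain groups C_0 ≅ Z^9, C_1 ≅ Z^27, C_2 ≅ Z^18.

∂_1: C_1 → C_0 is given by ∂[p,q] = [q] − [p]. For instance
  ∂ag = g − a.
The 9×27 boundary matrix has rank 8 and Smith normal form diag(1,1,1,1,1,1,1,1).

Boundary ∂_2: C_2 → C_1 maps a triangle to the signed sum of its edges. For instance
  ∂aeh = eh − ah + ae,
  ∂bgi = gi − bi + bg.
The resulting 27×18 matrix has rank 18, and its Smith normal form has invariant factors (1,1,1,1,1,1,1,1,1,1,1,1,1,1,1,1,1,2).

Now H_k = ker ∂_k / im ∂_{k+1}, so:

  H_1: rank ker ∂_1 − rank ∂_2 = (27 − 8) − 18 = 1, and ∂_2 has invariant factor 2 > 1, so H_1 = Z ⊕ Z/2Z.

(K is a triangulation of the Klein bottle.)

H_1 ≅ Z ⊕ Z/2Z.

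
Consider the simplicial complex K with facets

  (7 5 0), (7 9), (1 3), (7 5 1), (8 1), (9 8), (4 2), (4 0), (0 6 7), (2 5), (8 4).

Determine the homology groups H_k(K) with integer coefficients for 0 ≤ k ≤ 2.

H_0 ≅ Z,  H_1 ≅ Z^3,  H_2 = 0.

Take the total order 0 < 1 < 2 < 3 < 4 < 5 < 6 < 7 < 8 < 9 on the vertex set. Then K (dimension 2) consists of the simplices:

  0-simplices (10): [0], [1], [2], [3], [4], [5], [6], [7], [8], [9]
  1-simplices (15): [0,4], [0,5], [0,6], [0,7], [1,3], [1,5], [1,7], [1,8], [2,4], [2,5], [4,8], [5,7], [6,7], [7,9], [8,9]
  2-simplices (3): [0,5,7], [0,6,7], [1,5,7]

Hence C_0 ≅ Z^10, C_1 ≅ Z^15, C_2 ≅ Z^3.

Boundary ∂_1: C_1 → C_0 maps an edge to its endpoints' difference, ∂[p,q] = q − p.
The 10×15 boundary matrix has rank 9 and Smith normal form diag(1,1,1,1,1,1,1,1,1).

The boundary map ∂_2: C_2 → C_1 sends each 2-simplex [p,q,r] to [q,r] − [p,r] + [p,q]. For instance
  ∂[0,6,7] = [6,7] − [0,7] + [0,6],
  ∂[0,5,7] = [5,7] − [0,7] + [0,5].
This gives a 15×3 integer matrix of rank 3; reducing to Smith normal form yields diagonal entries (1,1,1).

Now H_k = ker ∂_k / im ∂_{k+1}, so:

  H_0: rank C_0 − rank ∂_1 = 10 − 9 = 1, and the invariant factors of ∂_1 are all 1, so H_0 ≅ Z.
  H_1: rank ker ∂_1 − rank ∂_2 = (15 − 9) − 3 = 3, and the invariant factors of ∂_2 are all 1, so H_1 ≅ Z^3.
  H_2: rank ker ∂_2 − rank ∂_3 = (3 − 3) − 0 = 0, and there is no ∂_3, so H_2 ≅ 0.

As a check, the Euler characteristic is 10 − 15 + 3 = -2, which agrees with 1 − 3 + 0 = -2.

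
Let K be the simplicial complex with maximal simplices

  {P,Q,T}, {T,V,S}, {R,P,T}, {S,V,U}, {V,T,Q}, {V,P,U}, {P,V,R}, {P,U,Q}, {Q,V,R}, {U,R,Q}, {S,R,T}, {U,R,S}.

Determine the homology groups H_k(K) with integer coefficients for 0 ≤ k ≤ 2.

H_0 ≅ Z,  H_1 ≅ Z/2,  H_2 = 0.

K has 7 vertices, 18 edges, 12 triangles.
rank ∂_0 = 0, rank ∂_1 = 6 ⇒ b_0 = 7 − 0 − 6 = 1; all invariant factors of ∂_1 are 1 so no torsion. So H_0 = Z.
rank ∂_1 = 6, rank ∂_2 = 12 ⇒ b_1 = 18 − 6 − 12 = 0; ∂_2 has invariant factor(s) [2] giving torsion. So H_1 = Z/2.
rank ∂_2 = 12, rank ∂_3 = 0 ⇒ b_2 = 12 − 12 − 0 = 0. So H_2 = 0.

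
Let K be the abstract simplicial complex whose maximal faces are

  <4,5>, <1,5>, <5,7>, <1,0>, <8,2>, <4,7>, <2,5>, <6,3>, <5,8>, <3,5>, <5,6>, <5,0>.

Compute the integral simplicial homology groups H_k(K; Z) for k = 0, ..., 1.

H_0 = Z,  H_1 = Z^4.

We work with the vertex ordering 0 < 1 < 2 < 3 < 4 < 5 < 6 < 7 < 8. The simplices of K, each written with vertices in increasing order, are:

  0-simplices (9): [0], [1], [2], [3], [4], [5], [6], [7], [8]
  1-simplices (12): [0,1], [0,5], [1,5], [2,5], [2,8], [3,5], [3,6], [4,5], [4,7], [5,6], [5,7], [5,8]

so the chain groups are C_0 ≅ Z^9, C_1 ≅ Z^12.

Boundary ∂_1: C_1 → C_0 is given by ∂[p,q] = [q] − [p].
As a 9×12 matrix over Z this has rank 8, with invariant factors (1,1,1,1,1,1,1,1).

Reading off H_k = ker ∂_k / im ∂_{k+1}:

  H_0: rank C_0 − rank ∂_1 = 9 − 8 = 1, and the invariant factors of ∂_1 are all 1, so H_0 = Z.
  H_1: rank ker ∂_1 − rank ∂_2 = (12 − 8) − 0 = 4, and there is no ∂_2, so H_1 = Z^4.

(K is a triangulation of a wedge of 4 circles.)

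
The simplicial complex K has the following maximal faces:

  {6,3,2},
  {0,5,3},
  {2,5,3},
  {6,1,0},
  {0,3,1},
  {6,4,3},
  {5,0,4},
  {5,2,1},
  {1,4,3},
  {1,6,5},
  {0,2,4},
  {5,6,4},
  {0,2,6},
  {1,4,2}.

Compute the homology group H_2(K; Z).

H_2 ≅ Z.

K has 7 vertices, 21 edges, 14 triangles.
rank ∂_2 = 13, rank ∂_3 = 0 ⇒ b_2 = 14 − 13 − 0 = 1. So H_2 = Z.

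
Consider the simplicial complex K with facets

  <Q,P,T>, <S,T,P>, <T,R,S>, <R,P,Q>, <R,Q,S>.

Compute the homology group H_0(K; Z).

H_0 = Z.

K has 5 vertices, 10 edges, 5 triangles.
rank ∂_0 = 0, rank ∂_1 = 4 ⇒ b_0 = 5 − 0 − 4 = 1; all invariant factors of ∂_1 are 1 so no torsion. So H_0 = Z.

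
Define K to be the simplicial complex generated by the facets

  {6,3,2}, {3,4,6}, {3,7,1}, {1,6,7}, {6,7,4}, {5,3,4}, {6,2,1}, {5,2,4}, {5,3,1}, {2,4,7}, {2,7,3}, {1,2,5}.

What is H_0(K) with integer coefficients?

H_0 = Z.

Order the vertices as 1 < 2 < 3 < 4 < 5 < 6 < 7. Listing each simplex with vertices in this order, K has dimension 2 with simplices:

  0-simplices (7): [1], [2], [3], [4], [5], [6], [7]
  1-simplices (18): [1,2], [1,3], [1,5], [1,6], [1,7], [2,3], [2,4], [2,5], [2,6], [2,7], [3,4], [3,5], [3,6], [3,7], [4,5], [4,6], [4,7], [6,7]
  2-simplices (12): [1,2,5], [1,2,6], [1,3,5], [1,3,7], [1,6,7], [2,3,6], [2,3,7], [2,4,5], [2,4,7], [3,4,5], [3,4,6], [4,6,7]

Hence C_0 ≅ Z^7, C_1 ≅ Z^18, C_2 ≅ Z^12.

∂_1: C_1 → C_0 is given by ∂[p,q] = [q] − [p]. For instance
  ∂[1,5] = [5] − [1].
As a 7×18 matrix over Z this has rank 6, with invariant factors (1,1,1,1,1,1).

Boundary ∂_2: C_2 → C_1 sends each 2-simplex [p,q,r] to [q,r] − [p,r] + [p,q]. For instance
  ∂[4,6,7] = [6,7] − [4,7] + [4,6],
  ∂[1,3,7] = [3,7] − [1,7] + [1,3].
As a 18×12 matrix over Z this has rank 12, with invariant factors (1,1,1,1,1,1,1,1,1,1,1,2).

From H_k ≅ ker(∂_k) / im(∂_{k+1}) we obtain:

  H_0: rank C_0 − rank ∂_1 = 7 − 6 = 1, and the invariant factors of ∂_1 are all 1, so H_0 = Z.

(K is a triangulation of the real projective plane RP^2.)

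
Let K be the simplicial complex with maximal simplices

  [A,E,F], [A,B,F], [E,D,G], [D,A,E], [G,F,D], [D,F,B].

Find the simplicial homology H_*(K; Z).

We work with the vertex ordering A < B < D < E < F < G. The simplices of K, each written with vertices in increasing order, are:

  0-simplices (6): A, B, D, E, F, G
  1-simplices (12): AB, AD, AE, AF, BD, BF, DE, DF, DG, EF, EG, FG
  2-simplices (6): ABF, ADE, AEF, BDF, DEG, DFG

so the chain groups are C_0 ≅ Z^6, C_1 ≅ Z^12, C_2 ≅ Z^6.

Boundary ∂_1: C_1 → C_0 maps an edge to its endpoints' difference, ∂[p,q] = q − p. For instance
  ∂DE = E − D.
The 6×12 boundary matrix has rank 5 and Smith normal form diag(1,1,1,1,1).

Boundary ∂_2: C_2 → C_1 maps a triangle to the signed sum of its edges. For instance
  ∂ABF = BF − AF + AB,
  ∂DEG = EG − DG + DE.
As a 12×6 matrix over Z this has rank 6, with invariant factors (1,1,1,1,1,1).

From H_k ≅ ker(∂_k) / im(∂_{k+1}) we obtain:

  H_0: rank C_0 − rank ∂_1 = 6 − 5 = 1, and the invariant factors of ∂_1 are all 1, so H_0 ≅ Z.
  H_1: rank ker ∂_1 − rank ∂_2 = (12 − 5) − 6 = 1, and the invariant factors of ∂_2 are all 1, so H_1 ≅ Z.
  H_2: rank ker ∂_2 − rank ∂_3 = (6 − 6) − 0 = 0, and there is no ∂_3, so H_2 ≅ 0.

(K is a triangulation of the cylinder S^1 x I.)

H_0 = Z,  H_1 = Z,  H_2 = 0.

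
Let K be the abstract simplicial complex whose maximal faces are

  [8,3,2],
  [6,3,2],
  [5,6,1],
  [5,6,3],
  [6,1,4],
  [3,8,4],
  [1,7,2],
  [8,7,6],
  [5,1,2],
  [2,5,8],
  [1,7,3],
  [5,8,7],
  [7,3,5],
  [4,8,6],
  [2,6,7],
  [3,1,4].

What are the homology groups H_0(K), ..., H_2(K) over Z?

Order the vertices as 1 < 2 < 3 < 4 < 5 < 6 < 7 < 8. Listing each simplex with vertices in this order, K has dimension 2 with simplices:

  0-simplices (8): [1], [2], [3], [4], [5], [6], [7], [8]
  1-simplices (24): (24 of them)
  2-simplices (16): [1,2,5], [1,2,7], [1,3,4], [1,3,7], [1,4,6], [1,5,6], [2,3,6], [2,3,8], [2,5,8], [2,6,7], [3,4,8], [3,5,6], [3,5,7], [4,6,8], [5,7,8], [6,7,8]

Hence C_0 ≅ Z^8, C_1 ≅ Z^24, C_2 ≅ Z^16.

∂_1: C_1 → C_0 sends each edge [p,q] (with p < q) to q − p.
As a 8×24 matrix over Z this has rank 7, with invariant factors (1,1,1,1,1,1,1).

The boundary map ∂_2: C_2 → C_1 maps a triangle to the signed sum of its edges. For instance
  ∂[3,4,8] = [4,8] − [3,8] + [3,4],
  ∂[2,3,8] = [3,8] − [2,8] + [2,3].
The resulting 24×16 matrix has rank 15, and its Smith normal form has invariant factors (1,1,1,1,1,1,1,1,1,1,1,1,1,1,1).

From H_k ≅ ker(∂_k) / im(∂_{k+1}) we obtain:

  H_0: rank C_0 − rank ∂_1 = 8 − 7 = 1, and the invariant factors of ∂_1 are all 1, so H_0 = Z.
  H_1: rank ker ∂_1 − rank ∂_2 = (24 − 7) − 15 = 2, and the invariant factors of ∂_2 are all 1, so H_1 = Z^2.
  H_2: rank ker ∂_2 − rank ∂_3 = (16 − 15) − 0 = 1, and there is no ∂_3, so H_2 = Z.

H_0 = Z,  H_1 = Z^2,  H_2 = Z.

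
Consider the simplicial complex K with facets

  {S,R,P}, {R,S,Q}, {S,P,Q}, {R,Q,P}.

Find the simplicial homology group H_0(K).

Order the vertices as P < Q < R < S. Listing each simplex with vertices in this order, K has dimension 2 with simplices:

  0-simplices (4): P, Q, R, S
  1-simplices (6): PQ, PR, PS, QR, QS, RS
  2-simplices (4): PQR, PQS, PRS, QRS

Hence C_0 ≅ Z^4, C_1 ≅ Z^6, C_2 ≅ Z^4.

The boundary map ∂_1: C_1 → C_0 sends each edge [p,q] (with p < q) to q − p. For instance
  ∂QR = R − Q.
This gives a 4×6 integer matrix of rank 3; reducing to Smith normal form yields diagonal entries (1,1,1).

The boundary map ∂_2: C_2 → C_1 sends each 2-simplex [p,q,r] to [q,r] − [p,r] + [p,q]. For instance
  ∂PQS = QS − PS + PQ,
  ∂PQR = QR − PR + PQ.
The resulting 6×4 matrix has rank 3, and its Smith normal form has invariant factors (1,1,1).

Reading off H_k = ker ∂_k / im ∂_{k+1}:

  H_0: rank C_0 − rank ∂_1 = 4 − 3 = 1, and the invariant factors of ∂_1 are all 1, so H_0 = Z.

H_0 = Z.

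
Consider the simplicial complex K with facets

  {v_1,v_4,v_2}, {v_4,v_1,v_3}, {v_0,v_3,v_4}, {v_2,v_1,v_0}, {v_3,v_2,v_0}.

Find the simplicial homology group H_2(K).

Take the total order v_0 < v_1 < v_2 < v_3 < v_4 on the vertex set. Then K (dimension 2) consists of the simplices:

  0-simplices (5): [v_0], [v_1], [v_2], [v_3], [v_4]
  1-simplices (10): [v_0,v_1], [v_0,v_2], [v_0,v_3], [v_0,v_4], [v_1,v_2], [v_1,v_3], [v_1,v_4], [v_2,v_3], [v_2,v_4], [v_3,v_4]
  2-simplices (5): [v_0,v_1,v_2], [v_0,v_2,v_3], [v_0,v_3,v_4], [v_1,v_2,v_4], [v_1,v_3,v_4]

Hence C_0 ≅ Z^5, C_1 ≅ Z^10, C_2 ≅ Z^5.

Boundary ∂_1: C_1 → C_0 is given by ∂[p,q] = [q] − [p].
As a 5×10 matrix over Z this has rank 4, with invariant factors (1,1,1,1).

∂_2: C_2 → C_1 acts by ∂[p,q,r] = [q,r] − [p,r] + [p,q]. For instance
  ∂[v_1,v_2,v_4] = [v_2,v_4] − [v_1,v_4] + [v_1,v_2],
  ∂[v_0,v_3,v_4] = [v_3,v_4] − [v_0,v_4] + [v_0,v_3].
This gives a 10×5 integer matrix of rank 5; reducing to Smith normal form yields diagonal entries (1,1,1,1,1).

Reading off H_k = ker ∂_k / im ∂_{k+1}:

  H_2: rank ker ∂_2 − rank ∂_3 = (5 − 5) − 0 = 0, and there is no ∂_3, so H_2 = 0.

H_2 = 0.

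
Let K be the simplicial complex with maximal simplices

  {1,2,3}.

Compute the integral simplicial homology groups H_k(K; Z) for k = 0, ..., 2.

H_0 = Z,  H_1 = 0,  H_2 = 0.

Order the vertices as 1 < 2 < 3. Listing each simplex with vertices in this order, K has dimension 2 with simplices:

  0-simplices (3): [1], [2], [3]
  1-simplices (3): [1,2], [1,3], [2,3]
  2-simplices (1): [1,2,3]

Hence C_0 ≅ Z^3, C_1 ≅ Z^3, C_2 ≅ Z^1.

Boundary ∂_1: C_1 → C_0 is given by ∂[p,q] = [q] − [p].
This gives a 3×3 integer matrix of rank 2; reducing to Smith normal form yields diagonal entries (1,1).

The boundary map ∂_2: C_2 → C_1 maps a triangle to the signed sum of its edges. For instance
  ∂[1,2,3] = [2,3] − [1,3] + [1,2].
This gives a 3×1 integer matrix of rank 1; reducing to Smith normal form yields diagonal entries (1).

Reading off H_k = ker ∂_k / im ∂_{k+1}:

  H_0: rank C_0 − rank ∂_1 = 3 − 2 = 1, and the invariant factors of ∂_1 are all 1, so H_0 = Z.
  H_1: rank ker ∂_1 − rank ∂_2 = (3 − 2) − 1 = 0, and the invariant factors of ∂_2 are all 1, so H_1 = 0.
  H_2: rank ker ∂_2 − rank ∂_3 = (1 − 1) − 0 = 0, and there is no ∂_3, so H_2 = 0.

As a check, the Euler characteristic is 3 − 3 + 1 = 1, which agrees with 1 − 0 + 0 = 1.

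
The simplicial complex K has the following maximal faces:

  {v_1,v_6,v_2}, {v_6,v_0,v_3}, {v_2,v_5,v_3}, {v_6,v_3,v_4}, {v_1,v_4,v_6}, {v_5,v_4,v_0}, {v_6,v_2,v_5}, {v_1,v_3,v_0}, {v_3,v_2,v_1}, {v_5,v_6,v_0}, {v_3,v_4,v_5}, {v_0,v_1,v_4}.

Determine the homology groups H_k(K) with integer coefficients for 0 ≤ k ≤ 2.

H_0 ≅ Z,  H_1 ≅ Z_2,  H_2 = 0.

K has 7 vertices, 18 edges, 12 triangles.
rank ∂_0 = 0, rank ∂_1 = 6 ⇒ b_0 = 7 − 0 − 6 = 1; all invariant factors of ∂_1 are 1 so no torsion. So H_0 = Z.
rank ∂_1 = 6, rank ∂_2 = 12 ⇒ b_1 = 18 − 6 − 12 = 0; ∂_2 has invariant factor(s) [2] giving torsion. So H_1 = Z_2.
rank ∂_2 = 12, rank ∂_3 = 0 ⇒ b_2 = 12 − 12 − 0 = 0. So H_2 = 0.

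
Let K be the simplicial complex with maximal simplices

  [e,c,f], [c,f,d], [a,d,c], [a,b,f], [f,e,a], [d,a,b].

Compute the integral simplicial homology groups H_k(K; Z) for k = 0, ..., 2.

H_0 = Z,  H_1 = Z,  H_2 = 0.

Fix the vertex order a < b < c < d < e < f and write every simplex with vertices in increasing order. Then dim K = 2 and the simplices of K are:

  0-simplices (6): a, b, c, d, e, f
  1-simplices (12): ab, ac, ad, ae, af, bd, bf, cd, ce, cf, df, ef
  2-simplices (6): abd, abf, acd, aef, cdf, cef

Hence C_0 ≅ Z^6, C_1 ≅ Z^12, C_2 ≅ Z^6.

The boundary map ∂_1: C_1 → C_0 sends each edge [p,q] (with p < q) to q − p.
This gives a 6×12 integer matrix of rank 5; reducing to Smith normal form yields diagonal entries (1,1,1,1,1).

∂_2: C_2 → C_1 maps a triangle to the signed sum of its edges. For instance
  ∂cdf = df − cf + cd,
  ∂acd = cd − ad + ac.
The resulting 12×6 matrix has rank 6, and its Smith normal form has invariant factors (1,1,1,1,1,1).

From H_k ≅ ker(∂_k) / im(∂_{k+1}) we obtain:

  H_0: rank C_0 − rank ∂_1 = 6 − 5 = 1, and the invariant factors of ∂_1 are all 1, so H_0 ≅ Z.
  H_1: rank ker ∂_1 − rank ∂_2 = (12 − 5) − 6 = 1, and the invariant factors of ∂_2 are all 1, so H_1 ≅ Z.
  H_2: rank ker ∂_2 − rank ∂_3 = (6 − 6) − 0 = 0, and there is no ∂_3, so H_2 ≅ 0.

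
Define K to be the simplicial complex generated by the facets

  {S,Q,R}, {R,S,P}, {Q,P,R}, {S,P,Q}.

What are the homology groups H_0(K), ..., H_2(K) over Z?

We work with the vertex ordering P < Q < R < S. The simplices of K, each written with vertices in increasing order, are:

  0-simplices (4): P, Q, R, S
  1-simplices (6): PQ, PR, PS, QR, QS, RS
  2-simplices (4): PQR, PQS, PRS, QRS

Hence C_0 ≅ Z^4, C_1 ≅ Z^6, C_2 ≅ Z^4.

The boundary map ∂_1: C_1 → C_0 is given by ∂[p,q] = [q] − [p]. For instance
  ∂PS = S − P.
As a 4×6 matrix over Z this has rank 3, with invariant factors (1,1,1).

Boundary ∂_2: C_2 → C_1 maps a triangle to the signed sum of its edges. For instance
  ∂PRS = RS − PS + PR,
  ∂PQS = QS − PS + PQ.
The resulting 6×4 matrix has rank 3, and its Smith normal form has invariant factors (1,1,1).

Reading off H_k = ker ∂_k / im ∂_{k+1}:

  H_0: rank C_0 − rank ∂_1 = 4 − 3 = 1, and the invariant factors of ∂_1 are all 1, so H_0 = Z.
  H_1: rank ker ∂_1 − rank ∂_2 = (6 − 3) − 3 = 0, and the invariant factors of ∂_2 are all 1, so H_1 = 0.
  H_2: rank ker ∂_2 − rank ∂_3 = (4 − 3) − 0 = 1, and there is no ∂_3, so H_2 = Z.

As a check, the Euler characteristic is 4 − 6 + 4 = 2, which agrees with 1 − 0 + 1 = 2.
(K is a triangulation of the 2-sphere S^2.)

H_0 ≅ Z,  H_1 = 0,  H_2 ≅ Z.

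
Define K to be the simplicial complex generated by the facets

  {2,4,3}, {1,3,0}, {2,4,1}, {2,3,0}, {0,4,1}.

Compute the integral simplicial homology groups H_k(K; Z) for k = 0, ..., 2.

We work with the vertex ordering 0 < 1 < 2 < 3 < 4. The simplices of K, each written with vertices in increasing order, are:

  0-simplices (5): [0], [1], [2], [3], [4]
  1-simplices (10): [0,1], [0,2], [0,3], [0,4], [1,2], [1,3], [1,4], [2,3], [2,4], [3,4]
  2-simplices (5): [0,1,3], [0,1,4], [0,2,3], [1,2,4], [2,3,4]

Hence C_0 ≅ Z^5, C_1 ≅ Z^10, C_2 ≅ Z^5.

The boundary map ∂_1: C_1 → C_0 maps an edge to its endpoints' difference, ∂[p,q] = q − p.
This gives a 5×10 integer matrix of rank 4; reducing to Smith normal form yields diagonal entries (1,1,1,1).

The boundary map ∂_2: C_2 → C_1 acts by ∂[p,q,r] = [q,r] − [p,r] + [p,q]. For instance
  ∂[1,2,4] = [2,4] − [1,4] + [1,2],
  ∂[0,2,3] = [2,3] − [0,3] + [0,2].
The 10×5 boundary matrix has rank 5 and Smith normal form diag(1,1,1,1,1).

From H_k ≅ ker(∂_k) / im(∂_{k+1}) we obtain:

  H_0: rank C_0 − rank ∂_1 = 5 − 4 = 1, and the invariant factors of ∂_1 are all 1, so H_0 = Z.
  H_1: rank ker ∂_1 − rank ∂_2 = (10 − 4) − 5 = 1, and the invariant factors of ∂_2 are all 1, so H_1 = Z.
  H_2: rank ker ∂_2 − rank ∂_3 = (5 − 5) − 0 = 0, and there is no ∂_3, so H_2 = 0.

As a check, the Euler characteristic is 5 − 10 + 5 = 0, which agrees with 1 − 1 + 0 = 0.
(K is a triangulation of the Möbius band.)

H_0 = Z,  H_1 = Z,  H_2 = 0.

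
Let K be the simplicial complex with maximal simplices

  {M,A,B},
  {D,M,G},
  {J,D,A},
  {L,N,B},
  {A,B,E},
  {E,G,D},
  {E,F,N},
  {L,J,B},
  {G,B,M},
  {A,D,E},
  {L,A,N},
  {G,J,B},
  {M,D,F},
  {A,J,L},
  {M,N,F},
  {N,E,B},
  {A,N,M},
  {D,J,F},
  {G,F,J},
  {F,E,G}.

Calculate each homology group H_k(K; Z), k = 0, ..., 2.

H_0 = Z,  H_1 = Z ⊕ Z/2,  H_2 = 0.

We work with the vertex ordering A < B < D < E < F < G < J < L < M < N. The simplices of K, each written with vertices in increasing order, are:

  0-simplices (10): A, B, D, E, F, G, J, L, M, N
  1-simplices (30): AB, AD, AE, AJ, AL, AM, AN, BE, BG, BJ, BL, BM, BN, DE, DF, DG, DJ, DM, EF, EG, EN, FG, FJ, FM, FN, GJ, GM, JL, LN, MN
  2-simplices (20): ABE, ABM, ADE, ADJ, AJL, ALN, AMN, BEN, BGJ, BGM, BJL, BLN, DEG, DFJ, DFM, DGM, EFG, EFN, FGJ, FMN

so the chain groups are C_0 ≅ Z^10, C_1 ≅ Z^30, C_2 ≅ Z^20.

Boundary ∂_1: C_1 → C_0 sends each edge [p,q] (with p < q) to q − p.
The 10×30 boundary matrix has rank 9 and Smith normal form diag(1,1,1,1,1,1,1,1,1).

Boundary ∂_2: C_2 → C_1 acts by ∂[p,q,r] = [q,r] − [p,r] + [p,q]. For instance
  ∂BLN = LN − BN + BL,
  ∂BGM = GM − BM + BG.
As a 30×20 matrix over Z this has rank 20, with invariant factors (1,1,1,1,1,1,1,1,1,1,1,1,1,1,1,1,1,1,1,2).

Computing H_k = (kernel of ∂_k) / (image of ∂_{k+1}):

  H_0: rank C_0 − rank ∂_1 = 10 − 9 = 1, and the invariant factors of ∂_1 are all 1, so H_0 ≅ Z.
  H_1: rank ker ∂_1 − rank ∂_2 = (30 − 9) − 20 = 1, and ∂_2 has invariant factor 2 > 1, so H_1 ≅ Z ⊕ Z/2.
  H_2: rank ker ∂_2 − rank ∂_3 = (20 − 20) − 0 = 0, and there is no ∂_3, so H_2 ≅ 0.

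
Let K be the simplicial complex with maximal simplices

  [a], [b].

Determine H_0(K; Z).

Order the vertices as a < b. Listing each simplex with vertices in this order, K has dimension 0 with simplices:

  0-simplices (2): a, b

so the chain groups are C_0 ≅ Z^2.

Computing H_k = (kernel of ∂_k) / (image of ∂_{k+1}):

  H_0: rank C_0 − rank ∂_1 = 2 − 0 = 2, and there is no ∂_1, so H_0 = Z^2.

H_0 ≅ Z^2.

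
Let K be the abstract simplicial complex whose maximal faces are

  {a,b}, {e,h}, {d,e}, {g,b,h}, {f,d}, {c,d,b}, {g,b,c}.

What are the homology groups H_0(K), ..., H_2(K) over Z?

Take the total order a < b < c < d < e < f < g < h on the vertex set. Then K (dimension 2) consists of the simplices:

  0-simplices (8): a, b, c, d, e, f, g, h
  1-simplices (11): ab, bc, bd, bg, bh, cd, cg, de, df, eh, gh
  2-simplices (3): bcd, bcg, bgh

so the chain groups are C_0 ≅ Z^8, C_1 ≅ Z^11, C_2 ≅ Z^3.

The boundary map ∂_1: C_1 → C_0 maps an edge to its endpoints' difference, ∂[p,q] = q − p. For instance
  ∂bg = g − b.
The resulting 8×11 matrix has rank 7, and its Smith normal form has invariant factors (1,1,1,1,1,1,1).

∂_2: C_2 → C_1 sends each 2-simplex [p,q,r] to [q,r] − [p,r] + [p,q]. For instance
  ∂bcg = cg − bg + bc,
  ∂bcd = cd − bd + bc.
The resulting 11×3 matrix has rank 3, and its Smith normal form has invariant factors (1,1,1).

From H_k ≅ ker(∂_k) / im(∂_{k+1}) we obtain:

  H_0: rank C_0 − rank ∂_1 = 8 − 7 = 1, and the invariant factors of ∂_1 are all 1, so H_0 = Z.
  H_1: rank ker ∂_1 − rank ∂_2 = (11 − 7) − 3 = 1, and the invariant factors of ∂_2 are all 1, so H_1 = Z.
  H_2: rank ker ∂_2 − rank ∂_3 = (3 − 3) − 0 = 0, and there is no ∂_3, so H_2 = 0.

H_0 ≅ Z,  H_1 ≅ Z,  H_2 = 0.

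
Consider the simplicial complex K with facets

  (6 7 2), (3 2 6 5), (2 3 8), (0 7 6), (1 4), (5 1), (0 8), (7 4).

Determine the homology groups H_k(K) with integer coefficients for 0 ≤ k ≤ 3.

Take the total order 0 < 1 < 2 < 3 < 4 < 5 < 6 < 7 < 8 on the vertex set. Then K (dimension 3) consists of the simplices:

  0-simplices (9): [0], [1], [2], [3], [4], [5], [6], [7], [8]
  1-simplices (16): [0,6], [0,7], [0,8], [1,4], [1,5], [2,3], [2,5], [2,6], [2,7], [2,8], [3,5], [3,6], [3,8], [4,7], [5,6], [6,7]
  2-simplices (7): [0,6,7], [2,3,5], [2,3,6], [2,3,8], [2,5,6], [2,6,7], [3,5,6]
  3-simplices (1): [2,3,5,6]

Hence C_0 ≅ Z^9, C_1 ≅ Z^16, C_2 ≅ Z^7, C_3 ≅ Z^1.

The boundary map ∂_1: C_1 → C_0 sends each edge [p,q] (with p < q) to q − p. For instance
  ∂[2,6] = [6] − [2].
As a 9×16 matrix over Z this has rank 8, with invariant factors (1,1,1,1,1,1,1,1).

∂_2: C_2 → C_1 sends each 2-simplex [p,q,r] to [q,r] − [p,r] + [p,q]. For instance
  ∂[2,6,7] = [6,7] − [2,7] + [2,6],
  ∂[2,3,8] = [3,8] − [2,8] + [2,3].
The resulting 16×7 matrix has rank 6, and its Smith normal form has invariant factors (1,1,1,1,1,1).

The boundary map ∂_3: C_3 → C_2 sends each 3-simplex σ to the alternating sum Σ_i (−1)^i (σ with its i-th vertex removed). For instance
  ∂[2,3,5,6] = [3,5,6] − [2,5,6] + [2,3,6] − [2,3,5].
As a 7×1 matrix over Z this has rank 1, with invariant factors (1).

From H_k ≅ ker(∂_k) / im(∂_{k+1}) we obtain:

  H_0: rank C_0 − rank ∂_1 = 9 − 8 = 1, and the invariant factors of ∂_1 are all 1, so H_0 = Z.
  H_1: rank ker ∂_1 − rank ∂_2 = (16 − 8) − 6 = 2, and the invariant factors of ∂_2 are all 1, so H_1 = Z^2.
  H_2: rank ker ∂_2 − rank ∂_3 = (7 − 6) − 1 = 0, and the invariant factors of ∂_3 are all 1, so H_2 = 0.
  H_3: rank ker ∂_3 − rank ∂_4 = (1 − 1) − 0 = 0, and there is no ∂_4, so H_3 = 0.

H_0 = Z,  H_1 = Z^2,  H_2 = 0,  H_3 = 0.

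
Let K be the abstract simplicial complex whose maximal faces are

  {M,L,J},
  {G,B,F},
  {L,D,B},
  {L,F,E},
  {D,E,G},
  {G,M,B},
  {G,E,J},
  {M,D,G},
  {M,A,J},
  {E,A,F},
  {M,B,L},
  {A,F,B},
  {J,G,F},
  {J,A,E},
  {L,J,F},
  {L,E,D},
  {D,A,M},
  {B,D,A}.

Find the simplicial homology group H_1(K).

Order the vertices as A < B < D < E < F < G < J < L < M. Listing each simplex with vertices in this order, K has dimension 2 with simplices:

  0-simplices (9): A, B, D, E, F, G, J, L, M
  1-simplices (27): AB, AD, AE, AF, AJ, AM, BD, BF, BG, BL, BM, DE, DG, DL, DM, EF, EG, EJ, EL, FG, FJ, FL, GJ, GM, JL, JM, LM
  2-simplices (18): ABD, ABF, ADM, AEF, AEJ, AJM, BDL, BFG, BGM, BLM, DEG, DEL, DGM, EFL, EGJ, FGJ, FJL, JLM

Hence C_0 ≅ Z^9, C_1 ≅ Z^27, C_2 ≅ Z^18.

The boundary map ∂_1: C_1 → C_0 maps an edge to its endpoints' difference, ∂[p,q] = q − p. For instance
  ∂DM = M − D.
This gives a 9×27 integer matrix of rank 8; reducing to Smith normal form yields diagonal entries (1,1,1,1,1,1,1,1).

The boundary map ∂_2: C_2 → C_1 sends each 2-simplex [p,q,r] to [q,r] − [p,r] + [p,q]. For instance
  ∂BDL = DL − BL + BD,
  ∂ADM = DM − AM + AD.
This gives a 27×18 integer matrix of rank 18; reducing to Smith normal form yields diagonal entries (1,1,1,1,1,1,1,1,1,1,1,1,1,1,1,1,1,2).

From H_k ≅ ker(∂_k) / im(∂_{k+1}) we obtain:

  H_1: rank ker ∂_1 − rank ∂_2 = (27 − 8) − 18 = 1, and ∂_2 has invariant factor 2 > 1, so H_1 ≅ Z ⊕ Z/2.

H_1 ≅ Z ⊕ Z/2.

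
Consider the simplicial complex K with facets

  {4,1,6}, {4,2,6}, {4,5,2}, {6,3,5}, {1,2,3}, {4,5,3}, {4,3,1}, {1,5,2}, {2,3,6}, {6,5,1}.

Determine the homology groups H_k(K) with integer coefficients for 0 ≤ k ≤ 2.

Fix the vertex order 1 < 2 < 3 < 4 < 5 < 6 and write every simplex with vertices in increasing order. Then dim K = 2 and the simplices of K are:

  0-simplices (6): [1], [2], [3], [4], [5], [6]
  1-simplices (15): [1,2], [1,3], [1,4], [1,5], [1,6], [2,3], [2,4], [2,5], [2,6], [3,4], [3,5], [3,6], [4,5], [4,6], [5,6]
  2-simplices (10): [1,2,3], [1,2,5], [1,3,4], [1,4,6], [1,5,6], [2,3,6], [2,4,5], [2,4,6], [3,4,5], [3,5,6]

giving chain groups C_0 ≅ Z^6, C_1 ≅ Z^15, C_2 ≅ Z^10.

∂_1: C_1 → C_0 sends each edge [p,q] (with p < q) to q − p. For instance
  ∂[2,6] = [6] − [2].
The 6×15 boundary matrix has rank 5 and Smith normal form diag(1,1,1,1,1).

∂_2: C_2 → C_1 acts by ∂[p,q,r] = [q,r] − [p,r] + [p,q]. For instance
  ∂[3,4,5] = [4,5] − [3,5] + [3,4],
  ∂[1,4,6] = [4,6] − [1,6] + [1,4].
The 15×10 boundary matrix has rank 10 and Smith normal form diag(1,1,1,1,1,1,1,1,1,2).

Computing H_k = (kernel of ∂_k) / (image of ∂_{k+1}):

  H_0: rank C_0 − rank ∂_1 = 6 − 5 = 1, and the invariant factors of ∂_1 are all 1, so H_0 ≅ Z.
  H_1: rank ker ∂_1 − rank ∂_2 = (15 − 5) − 10 = 0, and ∂_2 has invariant factor 2 > 1, so H_1 ≅ Z_2.
  H_2: rank ker ∂_2 − rank ∂_3 = (10 − 10) − 0 = 0, and there is no ∂_3, so H_2 ≅ 0.

H_0 = Z,  H_1 = Z_2,  H_2 = 0.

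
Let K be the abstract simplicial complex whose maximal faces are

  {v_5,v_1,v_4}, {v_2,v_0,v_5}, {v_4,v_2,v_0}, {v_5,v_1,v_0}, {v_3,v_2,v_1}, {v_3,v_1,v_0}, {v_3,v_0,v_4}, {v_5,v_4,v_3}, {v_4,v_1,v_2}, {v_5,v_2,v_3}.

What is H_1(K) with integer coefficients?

H_1 = Z/2.

K has 6 vertices, 15 edges, 10 triangles.
rank ∂_1 = 5, rank ∂_2 = 10 ⇒ b_1 = 15 − 5 − 10 = 0; ∂_2 has invariant factor(s) [2] giving torsion. So H_1 ≅ Z/2.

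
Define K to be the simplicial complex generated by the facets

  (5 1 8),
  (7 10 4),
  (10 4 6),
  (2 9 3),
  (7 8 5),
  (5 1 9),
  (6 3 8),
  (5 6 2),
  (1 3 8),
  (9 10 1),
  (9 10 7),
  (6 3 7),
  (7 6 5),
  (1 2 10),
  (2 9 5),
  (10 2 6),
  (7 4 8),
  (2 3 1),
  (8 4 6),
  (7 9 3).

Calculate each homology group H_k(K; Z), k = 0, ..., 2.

H_0 ≅ Z,  H_1 ≅ Z × Z/2,  H_2 = 0.

Order the vertices as 1 < 2 < 3 < 4 < 5 < 6 < 7 < 8 < 9 < 10. Listing each simplex with vertices in this order, K has dimension 2 with simplices:

  0-simplices (10): [1], [2], [3], [4], [5], [6], [7], [8], [9], [10]
  1-simplices (30): (30 of them)
  2-simplices (20): (20 of them)

so the chain groups are C_0 ≅ Z^10, C_1 ≅ Z^30, C_2 ≅ Z^20.

Boundary ∂_1: C_1 → C_0 sends each edge [p,q] (with p < q) to q − p.
As a 10×30 matrix over Z this has rank 9, with invariant factors (1,1,1,1,1,1,1,1,1).

The boundary map ∂_2: C_2 → C_1 maps a triangle to the signed sum of its edges. For instance
  ∂[1,3,8] = [3,8] − [1,8] + [1,3],
  ∂[2,3,9] = [3,9] − [2,9] + [2,3].
The resulting 30×20 matrix has rank 20, and its Smith normal form has invariant factors (1,1,1,1,1,1,1,1,1,1,1,1,1,1,1,1,1,1,1,2).

Computing H_k = (kernel of ∂_k) / (image of ∂_{k+1}):

  H_0: rank C_0 − rank ∂_1 = 10 − 9 = 1, and the invariant factors of ∂_1 are all 1, so H_0 ≅ Z.
  H_1: rank ker ∂_1 − rank ∂_2 = (30 − 9) − 20 = 1, and ∂_2 has invariant factor 2 > 1, so H_1 ≅ Z × Z/2.
  H_2: rank ker ∂_2 − rank ∂_3 = (20 − 20) − 0 = 0, and there is no ∂_3, so H_2 ≅ 0.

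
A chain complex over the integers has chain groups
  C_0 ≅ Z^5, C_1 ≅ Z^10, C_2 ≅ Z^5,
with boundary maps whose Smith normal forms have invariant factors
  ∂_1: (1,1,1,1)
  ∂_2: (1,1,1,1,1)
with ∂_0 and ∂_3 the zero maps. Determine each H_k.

H_0 ≅ Z,  H_1 ≅ Z,  H_2 = 0.

H_0: b_0 = 5 − 0 − 4 = 1; torsion from ∂_1 factors > 1: none. So H_0 ≅ Z.
H_1: b_1 = 10 − 4 − 5 = 1; torsion from ∂_2 factors > 1: none. So H_1 ≅ Z.
H_2: b_2 = 5 − 5 − 0 = 0; torsion from ∂_3 factors > 1: none. So H_2 ≅ 0.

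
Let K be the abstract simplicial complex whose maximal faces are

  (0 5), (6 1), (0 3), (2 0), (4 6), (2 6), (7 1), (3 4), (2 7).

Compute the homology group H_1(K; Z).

K has 8 vertices, 9 edges.
rank ∂_1 = 7, rank ∂_2 = 0 ⇒ b_1 = 9 − 7 − 0 = 2. So H_1 = Z^2.

H_1 = Z^2.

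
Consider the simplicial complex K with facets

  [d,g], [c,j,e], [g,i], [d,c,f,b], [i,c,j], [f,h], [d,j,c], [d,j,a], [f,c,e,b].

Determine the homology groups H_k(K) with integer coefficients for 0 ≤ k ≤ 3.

K has 10 vertices, 19 edges, 11 triangles, 2 3-simplices.
rank ∂_0 = 0, rank ∂_1 = 9 ⇒ b_0 = 10 − 0 − 9 = 1; all invariant factors of ∂_1 are 1 so no torsion. So H_0 = Z.
rank ∂_1 = 9, rank ∂_2 = 9 ⇒ b_1 = 19 − 9 − 9 = 1; all invariant factors of ∂_2 are 1 so no torsion. So H_1 = Z.
rank ∂_2 = 9, rank ∂_3 = 2 ⇒ b_2 = 11 − 9 − 2 = 0; all invariant factors of ∂_3 are 1 so no torsion. So H_2 = 0.
rank ∂_3 = 2, rank ∂_4 = 0 ⇒ b_3 = 2 − 2 − 0 = 0. So H_3 = 0.

H_0 ≅ Z,  H_1 ≅ Z,  H_2 = 0,  H_3 = 0.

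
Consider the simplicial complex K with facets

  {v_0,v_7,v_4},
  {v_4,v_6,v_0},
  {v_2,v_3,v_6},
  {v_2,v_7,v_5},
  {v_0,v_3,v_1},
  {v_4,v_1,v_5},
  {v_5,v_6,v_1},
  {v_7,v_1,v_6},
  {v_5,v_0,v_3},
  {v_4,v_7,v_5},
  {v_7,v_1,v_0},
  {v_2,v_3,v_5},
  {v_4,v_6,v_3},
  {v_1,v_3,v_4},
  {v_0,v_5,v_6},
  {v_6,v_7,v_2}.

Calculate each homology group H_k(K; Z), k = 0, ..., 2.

Fix the vertex order v_0 < v_1 < v_2 < v_3 < v_4 < v_5 < v_6 < v_7 and write every simplex with vertices in increasing order. Then dim K = 2 and the simplices of K are:

  0-simplices (8): [v_0], [v_1], [v_2], [v_3], [v_4], [v_5], [v_6], [v_7]
  1-simplices (24): (24 of them)
  2-simplices (16): (16 of them)

giving chain groups C_0 ≅ Z^8, C_1 ≅ Z^24, C_2 ≅ Z^16.

∂_1: C_1 → C_0 is given by ∂[p,q] = [q] − [p].
The resulting 8×24 matrix has rank 7, and its Smith normal form has invariant factors (1,1,1,1,1,1,1).

Boundary ∂_2: C_2 → C_1 sends each 2-simplex [p,q,r] to [q,r] − [p,r] + [p,q]. For instance
  ∂[v_2,v_3,v_6] = [v_3,v_6] − [v_2,v_6] + [v_2,v_3],
  ∂[v_0,v_1,v_7] = [v_1,v_7] − [v_0,v_7] + [v_0,v_1].
As a 24×16 matrix over Z this has rank 15, with invariant factors (1,1,1,1,1,1,1,1,1,1,1,1,1,1,1).

Reading off H_k = ker ∂_k / im ∂_{k+1}:

  H_0: rank C_0 − rank ∂_1 = 8 − 7 = 1, and the invariant factors of ∂_1 are all 1, so H_0 ≅ Z.
  H_1: rank ker ∂_1 − rank ∂_2 = (24 − 7) − 15 = 2, and the invariant factors of ∂_2 are all 1, so H_1 ≅ Z^2.
  H_2: rank ker ∂_2 − rank ∂_3 = (16 − 15) − 0 = 1, and there is no ∂_3, so H_2 ≅ Z.

As a check, the Euler characteristic is 8 − 24 + 16 = 0, which agrees with 1 − 2 + 1 = 0.

H_0 = Z,  H_1 = Z^2,  H_2 = Z.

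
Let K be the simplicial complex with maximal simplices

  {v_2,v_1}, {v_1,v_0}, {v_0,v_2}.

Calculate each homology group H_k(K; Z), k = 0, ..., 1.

H_0 = Z,  H_1 = Z.

Fix the vertex order v_0 < v_1 < v_2 and write every simplex with vertices in increasing order. Then dim K = 1 and the simplices of K are:

  0-simplices (3): [v_0], [v_1], [v_2]
  1-simplices (3): [v_0,v_1], [v_0,v_2], [v_1,v_2]

so the chain groups are C_0 ≅ Z^3, C_1 ≅ Z^3.

∂_1: C_1 → C_0 maps an edge to its endpoints' difference, ∂[p,q] = q − p.
The resulting 3×3 matrix has rank 2, and its Smith normal form has invariant factors (1,1).

Now H_k = ker ∂_k / im ∂_{k+1}, so:

  H_0: rank C_0 − rank ∂_1 = 3 − 2 = 1, and the invariant factors of ∂_1 are all 1, so H_0 = Z.
  H_1: rank ker ∂_1 − rank ∂_2 = (3 − 2) − 0 = 1, and there is no ∂_2, so H_1 = Z.

As a check, the Euler characteristic is 3 − 3 = 0, which agrees with 1 − 1 = 0.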